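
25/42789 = 25/42789 = 0.00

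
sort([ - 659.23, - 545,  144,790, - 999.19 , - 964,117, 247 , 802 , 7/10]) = [- 999.19,-964,-659.23, - 545,  7/10,117,144,247, 790,  802 ]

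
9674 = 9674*1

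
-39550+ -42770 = -82320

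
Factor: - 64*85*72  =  -391680 = - 2^9*3^2 * 5^1 * 17^1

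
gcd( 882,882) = 882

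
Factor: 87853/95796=2^( - 2 )*3^( - 3 )*887^( - 1 ) * 87853^1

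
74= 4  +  70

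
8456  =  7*1208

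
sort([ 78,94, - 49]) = [  -  49, 78,94]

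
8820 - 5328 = 3492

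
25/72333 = 25/72333 = 0.00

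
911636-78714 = 832922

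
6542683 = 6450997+91686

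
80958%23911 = 9225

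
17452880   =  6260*2788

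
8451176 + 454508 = 8905684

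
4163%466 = 435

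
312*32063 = 10003656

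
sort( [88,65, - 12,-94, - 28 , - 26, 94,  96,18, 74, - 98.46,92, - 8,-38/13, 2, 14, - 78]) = [ - 98.46, - 94, - 78, - 28, - 26,-12, - 8, - 38/13, 2 , 14,  18 , 65,74 , 88, 92,94, 96]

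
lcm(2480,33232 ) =166160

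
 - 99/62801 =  - 99/62801 = - 0.00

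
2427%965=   497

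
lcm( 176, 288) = 3168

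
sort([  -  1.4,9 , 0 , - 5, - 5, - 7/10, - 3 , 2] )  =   [- 5, - 5  , - 3, - 1.4, - 7/10,0,2,9]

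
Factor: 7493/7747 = 59/61 = 59^1*61^( - 1 )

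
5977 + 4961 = 10938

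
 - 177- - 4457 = 4280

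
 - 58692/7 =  - 8385 + 3/7 = - 8384.57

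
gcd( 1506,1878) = 6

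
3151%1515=121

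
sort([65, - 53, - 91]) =[-91, - 53 , 65 ]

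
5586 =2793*2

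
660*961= 634260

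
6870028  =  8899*772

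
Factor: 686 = 2^1 * 7^3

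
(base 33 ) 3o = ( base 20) 63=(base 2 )1111011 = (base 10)123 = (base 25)4N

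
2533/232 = 2533/232 =10.92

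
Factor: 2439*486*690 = 817894260 = 2^2*3^8 * 5^1*23^1*271^1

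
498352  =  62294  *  8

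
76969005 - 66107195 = 10861810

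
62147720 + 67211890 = 129359610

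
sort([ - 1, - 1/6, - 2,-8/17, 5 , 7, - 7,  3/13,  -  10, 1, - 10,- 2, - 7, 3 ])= [ - 10, - 10 , - 7, - 7, - 2, - 2, - 1,-8/17, - 1/6 , 3/13, 1, 3,5, 7 ] 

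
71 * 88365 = 6273915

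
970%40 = 10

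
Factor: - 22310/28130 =- 23^1*29^( - 1) = - 23/29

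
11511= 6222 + 5289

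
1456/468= 28/9=3.11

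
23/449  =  23/449  =  0.05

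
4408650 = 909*4850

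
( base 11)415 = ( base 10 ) 500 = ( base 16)1f4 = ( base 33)f5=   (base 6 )2152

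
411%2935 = 411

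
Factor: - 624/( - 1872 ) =1/3 = 3^(-1 ) 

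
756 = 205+551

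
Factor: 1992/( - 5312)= - 2^( - 3)*3^1  =  - 3/8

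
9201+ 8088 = 17289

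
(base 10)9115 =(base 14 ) 3471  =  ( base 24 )FJJ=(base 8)21633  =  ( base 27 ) cdg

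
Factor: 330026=2^1*31^1*5323^1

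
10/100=1/10 =0.10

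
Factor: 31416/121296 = 2^( - 1)*11^1*17^1 * 19^( - 2) = 187/722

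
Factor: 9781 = 9781^1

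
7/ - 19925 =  - 7/19925 = - 0.00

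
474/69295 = 474/69295 = 0.01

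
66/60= 1 + 1/10 = 1.10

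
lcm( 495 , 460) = 45540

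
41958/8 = 5244 + 3/4  =  5244.75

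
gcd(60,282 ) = 6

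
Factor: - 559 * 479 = -267761 = - 13^1*43^1* 479^1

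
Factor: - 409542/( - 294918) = 7^3 *13^( - 1 )*19^( - 1) = 343/247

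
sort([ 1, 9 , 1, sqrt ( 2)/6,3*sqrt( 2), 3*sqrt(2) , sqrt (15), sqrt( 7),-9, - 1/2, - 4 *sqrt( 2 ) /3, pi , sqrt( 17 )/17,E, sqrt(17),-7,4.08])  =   [ - 9, -7,  -  4*sqrt(2) /3,-1/2,sqrt( 2)/6, sqrt( 17 )/17 , 1, 1,  sqrt(7 ), E,pi, sqrt(15), 4.08, sqrt(17), 3*sqrt( 2),3*sqrt( 2), 9 ]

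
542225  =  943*575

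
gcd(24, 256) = 8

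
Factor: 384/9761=2^7 *3^1*43^ ( - 1 ) * 227^(  -  1 ) 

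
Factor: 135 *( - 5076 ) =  - 685260  =  - 2^2*3^6 *5^1*47^1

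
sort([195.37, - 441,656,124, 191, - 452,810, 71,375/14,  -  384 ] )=[ - 452, - 441,  -  384, 375/14,71,124,191,195.37, 656,810 ]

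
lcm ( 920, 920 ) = 920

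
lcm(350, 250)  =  1750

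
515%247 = 21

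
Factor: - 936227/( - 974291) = 191^( - 1) * 5101^( - 1)*936227^1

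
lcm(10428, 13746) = 302412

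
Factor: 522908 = 2^2 * 31^1*4217^1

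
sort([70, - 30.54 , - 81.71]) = [-81.71 ,-30.54, 70 ]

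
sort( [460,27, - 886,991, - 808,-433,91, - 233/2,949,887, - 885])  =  [ - 886,-885, - 808,-433 , - 233/2,27,  91 , 460, 887,949, 991] 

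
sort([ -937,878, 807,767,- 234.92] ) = [-937, -234.92, 767, 807, 878 ]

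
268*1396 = 374128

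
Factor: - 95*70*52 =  - 345800 = - 2^3*5^2*7^1*13^1*19^1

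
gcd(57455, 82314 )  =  1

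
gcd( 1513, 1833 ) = 1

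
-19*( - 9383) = 178277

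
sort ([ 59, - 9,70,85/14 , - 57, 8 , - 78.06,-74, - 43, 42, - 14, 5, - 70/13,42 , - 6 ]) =[  -  78.06, - 74, - 57,-43, - 14,-9, - 6, - 70/13, 5, 85/14, 8, 42,42, 59,70 ]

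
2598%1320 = 1278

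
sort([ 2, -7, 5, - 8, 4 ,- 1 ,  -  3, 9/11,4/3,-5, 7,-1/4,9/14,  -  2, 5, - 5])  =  [ - 8, - 7, - 5, - 5,-3, - 2, - 1, - 1/4,  9/14, 9/11,4/3,  2,  4,5 , 5 , 7] 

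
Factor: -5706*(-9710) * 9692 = 2^4*3^2*5^1*317^1 * 971^1*2423^1 = 536987779920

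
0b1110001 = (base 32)3h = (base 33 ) 3e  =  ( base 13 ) 89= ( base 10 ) 113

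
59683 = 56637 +3046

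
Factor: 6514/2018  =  1009^(  -  1 ) * 3257^1 = 3257/1009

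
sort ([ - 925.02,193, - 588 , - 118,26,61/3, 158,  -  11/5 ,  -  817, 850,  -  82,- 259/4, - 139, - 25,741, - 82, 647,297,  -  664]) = [-925.02,-817, - 664, - 588,  -  139,  -  118, - 82, - 82,  -  259/4, - 25, - 11/5, 61/3, 26,158, 193,  297, 647, 741, 850 ] 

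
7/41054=7/41054 = 0.00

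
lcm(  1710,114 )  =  1710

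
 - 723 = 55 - 778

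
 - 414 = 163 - 577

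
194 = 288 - 94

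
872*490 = 427280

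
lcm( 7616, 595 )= 38080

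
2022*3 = 6066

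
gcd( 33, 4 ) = 1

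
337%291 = 46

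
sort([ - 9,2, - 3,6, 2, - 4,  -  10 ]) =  [  -  10, - 9, - 4, -3, 2, 2, 6]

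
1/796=1/796=0.00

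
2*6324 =12648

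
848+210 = 1058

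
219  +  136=355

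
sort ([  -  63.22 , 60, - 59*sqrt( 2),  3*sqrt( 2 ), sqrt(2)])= [ - 59 * sqrt ( 2), - 63.22, sqrt( 2 ), 3*sqrt ( 2),  60]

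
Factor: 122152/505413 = 2^3*3^( - 3) * 15269^1 * 18719^(-1 )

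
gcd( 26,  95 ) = 1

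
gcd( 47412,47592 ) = 36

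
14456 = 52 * 278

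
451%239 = 212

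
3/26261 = 3/26261= 0.00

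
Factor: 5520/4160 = 2^(-2) * 3^1*13^(-1 ) * 23^1= 69/52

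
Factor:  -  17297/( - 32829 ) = 3^( - 1) * 7^2*31^(  -  1 ) = 49/93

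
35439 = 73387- 37948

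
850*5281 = 4488850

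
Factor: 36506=2^1*18253^1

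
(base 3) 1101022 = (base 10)1007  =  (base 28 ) 17R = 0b1111101111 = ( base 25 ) 1f7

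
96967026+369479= 97336505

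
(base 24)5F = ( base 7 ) 252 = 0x87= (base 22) 63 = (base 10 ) 135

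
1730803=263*6581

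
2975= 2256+719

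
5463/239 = 22+205/239=22.86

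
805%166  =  141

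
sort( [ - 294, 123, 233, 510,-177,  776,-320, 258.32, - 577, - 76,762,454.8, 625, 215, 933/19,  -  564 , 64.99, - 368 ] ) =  [-577,-564, -368,-320 , - 294,-177,-76, 933/19,64.99, 123, 215, 233 , 258.32, 454.8,510, 625, 762 , 776]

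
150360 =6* 25060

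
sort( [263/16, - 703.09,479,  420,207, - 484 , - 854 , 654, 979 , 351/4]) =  [ - 854, -703.09, - 484,  263/16,351/4,  207,420,479,654, 979]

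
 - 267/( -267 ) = 1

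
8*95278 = 762224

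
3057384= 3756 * 814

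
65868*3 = 197604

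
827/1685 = 827/1685  =  0.49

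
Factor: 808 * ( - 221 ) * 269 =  - 48034792 = -  2^3* 13^1*17^1*101^1*269^1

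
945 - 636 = 309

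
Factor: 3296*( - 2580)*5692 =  - 2^9 * 3^1*5^1*43^1*103^1*1423^1 =- 48402946560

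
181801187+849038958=1030840145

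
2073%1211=862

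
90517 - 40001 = 50516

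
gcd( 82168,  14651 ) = 1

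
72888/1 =72888 = 72888.00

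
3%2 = 1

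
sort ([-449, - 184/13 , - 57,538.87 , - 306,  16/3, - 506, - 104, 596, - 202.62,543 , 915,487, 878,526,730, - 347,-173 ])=[ - 506, - 449, - 347, - 306, - 202.62, - 173, -104, - 57, - 184/13,16/3, 487,  526, 538.87,543,  596,730,  878, 915]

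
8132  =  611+7521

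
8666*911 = 7894726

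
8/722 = 4/361  =  0.01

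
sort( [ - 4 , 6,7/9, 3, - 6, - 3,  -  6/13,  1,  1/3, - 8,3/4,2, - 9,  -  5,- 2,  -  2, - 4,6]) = [-9,  -  8 ,  -  6,-5, - 4,  -  4, - 3,  -  2, - 2,-6/13,1/3, 3/4,7/9, 1,2,3,6,6 ]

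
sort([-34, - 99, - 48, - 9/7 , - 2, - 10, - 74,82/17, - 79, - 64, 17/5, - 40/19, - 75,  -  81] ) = [- 99, - 81 , -79,  -  75, - 74, - 64, - 48, -34,-10, - 40/19, -2, - 9/7,17/5,  82/17]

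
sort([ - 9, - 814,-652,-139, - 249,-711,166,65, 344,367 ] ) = [-814,-711, - 652, - 249, - 139, - 9, 65, 166,344,367 ] 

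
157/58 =157/58  =  2.71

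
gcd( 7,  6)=1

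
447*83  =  37101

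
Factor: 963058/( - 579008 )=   -  2^( - 5)*67^1*83^( - 1 )*109^( - 1)*7187^1 = - 481529/289504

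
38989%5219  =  2456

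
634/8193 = 634/8193 = 0.08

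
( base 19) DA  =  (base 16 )101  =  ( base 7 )515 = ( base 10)257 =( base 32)81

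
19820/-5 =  -3964 + 0/1=- 3964.00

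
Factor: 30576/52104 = 98/167 = 2^1*7^2 * 167^( - 1 )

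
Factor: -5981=  -  5981^1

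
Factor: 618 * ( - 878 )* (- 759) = 411836436= 2^2 * 3^2 * 11^1 * 23^1*103^1*439^1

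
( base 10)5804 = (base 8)13254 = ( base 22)BLI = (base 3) 21221222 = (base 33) 5at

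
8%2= 0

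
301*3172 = 954772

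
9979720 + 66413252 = 76392972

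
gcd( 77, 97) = 1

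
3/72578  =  3/72578 = 0.00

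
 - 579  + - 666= - 1245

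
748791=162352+586439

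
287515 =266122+21393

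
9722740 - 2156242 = 7566498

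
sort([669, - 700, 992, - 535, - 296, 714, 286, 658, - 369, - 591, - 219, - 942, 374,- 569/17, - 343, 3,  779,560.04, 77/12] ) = [ - 942, - 700,- 591,  -  535, - 369, - 343 , - 296, - 219, - 569/17, 3, 77/12,286, 374, 560.04,658,669, 714,779, 992 ]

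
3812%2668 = 1144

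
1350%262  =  40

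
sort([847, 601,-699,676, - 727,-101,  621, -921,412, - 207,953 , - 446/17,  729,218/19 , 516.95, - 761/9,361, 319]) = [-921, - 727,- 699, - 207,-101, - 761/9, - 446/17,218/19, 319,361 , 412, 516.95, 601,621 , 676, 729 , 847,  953]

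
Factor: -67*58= - 2^1*29^1*67^1 = -  3886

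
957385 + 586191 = 1543576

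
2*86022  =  172044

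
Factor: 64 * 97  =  2^6*97^1 = 6208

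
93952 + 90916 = 184868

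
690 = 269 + 421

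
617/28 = 617/28  =  22.04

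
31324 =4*7831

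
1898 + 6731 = 8629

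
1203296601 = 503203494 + 700093107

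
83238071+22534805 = 105772876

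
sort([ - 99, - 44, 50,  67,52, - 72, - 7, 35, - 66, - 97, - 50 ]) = [ - 99,  -  97, - 72,  -  66, - 50,-44, - 7, 35,50, 52,  67]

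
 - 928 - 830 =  - 1758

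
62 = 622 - 560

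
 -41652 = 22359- 64011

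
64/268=16/67 = 0.24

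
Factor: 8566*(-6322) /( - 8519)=54154252/8519 = 2^2*7^( - 1)*29^1 * 109^1*1217^ ( - 1 )*4283^1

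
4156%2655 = 1501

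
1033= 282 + 751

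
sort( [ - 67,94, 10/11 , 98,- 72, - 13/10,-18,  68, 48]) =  [ - 72, - 67,- 18,-13/10, 10/11, 48,68,94, 98] 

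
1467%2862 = 1467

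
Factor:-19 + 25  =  6=2^1*3^1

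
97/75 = 97/75 = 1.29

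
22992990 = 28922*795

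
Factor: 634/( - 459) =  - 2^1*3^( - 3)*17^( -1 )*317^1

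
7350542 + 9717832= 17068374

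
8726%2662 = 740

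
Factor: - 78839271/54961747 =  - 3^3*7^1 *139^1* 353^( -1 )*3001^1*155699^(-1)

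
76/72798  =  38/36399 = 0.00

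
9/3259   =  9/3259 =0.00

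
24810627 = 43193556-18382929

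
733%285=163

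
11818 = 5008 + 6810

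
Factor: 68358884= 2^2*11^1*19^1*81769^1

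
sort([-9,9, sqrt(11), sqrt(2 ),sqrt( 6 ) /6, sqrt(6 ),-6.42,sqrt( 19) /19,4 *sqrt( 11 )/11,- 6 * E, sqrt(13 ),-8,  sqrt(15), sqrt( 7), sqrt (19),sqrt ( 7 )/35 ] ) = [  -  6 * E,  -  9,  -  8, - 6.42,sqrt ( 7)/35,sqrt( 19 )/19,  sqrt(6 )/6,4* sqrt( 11)/11, sqrt(2 ),sqrt(6),sqrt(7 ),sqrt( 11),sqrt( 13),sqrt (15),sqrt(19 ),9]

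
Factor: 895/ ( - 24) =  - 2^( - 3)*3^( - 1)*5^1*179^1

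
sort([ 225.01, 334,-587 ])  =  [ - 587,225.01,334]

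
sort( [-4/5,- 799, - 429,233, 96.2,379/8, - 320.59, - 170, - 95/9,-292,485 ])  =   [ - 799,- 429, - 320.59, - 292, - 170, - 95/9, - 4/5,379/8, 96.2,233, 485] 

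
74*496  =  36704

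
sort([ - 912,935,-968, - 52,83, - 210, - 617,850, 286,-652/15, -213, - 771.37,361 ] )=[ - 968,-912, - 771.37, -617, - 213 ,- 210, - 52,-652/15, 83, 286 , 361, 850, 935] 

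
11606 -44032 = -32426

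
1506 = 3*502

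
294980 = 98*3010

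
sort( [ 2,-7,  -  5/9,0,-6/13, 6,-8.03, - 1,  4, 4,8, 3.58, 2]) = [-8.03,-7, - 1 , - 5/9, - 6/13,0,2, 2,  3.58,4,4, 6, 8] 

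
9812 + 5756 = 15568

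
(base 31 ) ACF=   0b10011100001101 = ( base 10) 9997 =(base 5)304442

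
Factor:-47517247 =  - 71^1*241^1*2777^1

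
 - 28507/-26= 28507/26 = 1096.42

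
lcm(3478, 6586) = 309542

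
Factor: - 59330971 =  - 7^1*127^1*66739^1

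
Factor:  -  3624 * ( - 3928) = 14235072 = 2^6*3^1*151^1*491^1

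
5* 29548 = 147740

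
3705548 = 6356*583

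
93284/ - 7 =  - 13327 + 5/7 = -13326.29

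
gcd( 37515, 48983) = 61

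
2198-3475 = -1277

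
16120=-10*( - 1612)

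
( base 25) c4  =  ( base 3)102021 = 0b100110000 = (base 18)GG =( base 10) 304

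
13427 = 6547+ 6880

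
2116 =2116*1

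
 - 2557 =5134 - 7691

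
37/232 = 37/232 = 0.16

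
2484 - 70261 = - 67777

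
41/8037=41/8037= 0.01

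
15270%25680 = 15270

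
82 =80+2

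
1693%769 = 155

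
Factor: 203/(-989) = -7^1*23^(-1)*29^1*43^(  -  1 )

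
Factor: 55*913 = 5^1 *11^2*83^1 = 50215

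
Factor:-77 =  - 7^1*11^1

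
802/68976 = 401/34488= 0.01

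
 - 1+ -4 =  -  5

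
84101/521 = 161 + 220/521 = 161.42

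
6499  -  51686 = - 45187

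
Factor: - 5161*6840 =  - 2^3 *3^2*5^1*13^1*19^1*397^1 = - 35301240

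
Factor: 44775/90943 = 225/457  =  3^2*5^2 * 457^( - 1) 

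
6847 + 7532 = 14379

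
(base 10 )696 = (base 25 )12L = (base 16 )2b8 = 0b1010111000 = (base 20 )1EG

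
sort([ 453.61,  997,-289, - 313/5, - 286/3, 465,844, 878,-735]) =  [-735, - 289,  -  286/3, - 313/5,453.61, 465,844, 878, 997]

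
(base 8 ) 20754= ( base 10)8684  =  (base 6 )104112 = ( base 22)HKG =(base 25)DM9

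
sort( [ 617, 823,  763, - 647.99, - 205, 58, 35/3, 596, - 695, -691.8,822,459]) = [ - 695, - 691.8, - 647.99, - 205, 35/3,58, 459, 596,617, 763, 822, 823] 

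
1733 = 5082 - 3349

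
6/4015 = 6/4015 = 0.00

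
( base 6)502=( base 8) 266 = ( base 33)5h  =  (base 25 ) 77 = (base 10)182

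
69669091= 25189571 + 44479520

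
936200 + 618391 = 1554591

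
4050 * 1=4050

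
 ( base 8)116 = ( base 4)1032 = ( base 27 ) 2O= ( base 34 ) 2A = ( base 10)78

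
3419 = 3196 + 223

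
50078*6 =300468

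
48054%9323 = 1439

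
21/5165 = 21/5165 = 0.00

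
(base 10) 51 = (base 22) 27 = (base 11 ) 47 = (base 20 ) 2B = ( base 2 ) 110011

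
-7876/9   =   - 876+8/9 = - 875.11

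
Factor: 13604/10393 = 2^2*179^1*547^(-1 ) = 716/547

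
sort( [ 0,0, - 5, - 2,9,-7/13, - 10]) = [-10,-5,-2,-7/13,0,0, 9]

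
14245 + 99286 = 113531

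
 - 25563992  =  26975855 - 52539847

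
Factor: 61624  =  2^3 * 7703^1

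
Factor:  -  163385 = -5^1*41^1*797^1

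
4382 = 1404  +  2978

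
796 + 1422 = 2218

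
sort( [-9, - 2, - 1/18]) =[ - 9, - 2, - 1/18 ]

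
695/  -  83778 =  - 1 + 83083/83778 = - 0.01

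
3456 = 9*384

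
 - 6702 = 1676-8378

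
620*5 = 3100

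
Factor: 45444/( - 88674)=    - 7574/14779=- 2^1*7^1*541^1*14779^( - 1)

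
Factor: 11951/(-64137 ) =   -  3^(  -  1)*17^1*19^1 * 37^1*21379^( - 1) 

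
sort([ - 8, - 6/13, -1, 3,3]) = [ - 8, - 1, - 6/13,3,3 ] 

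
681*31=21111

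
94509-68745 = 25764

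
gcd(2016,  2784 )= 96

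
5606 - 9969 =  -4363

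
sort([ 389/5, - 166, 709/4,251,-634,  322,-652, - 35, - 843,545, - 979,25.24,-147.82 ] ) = [ - 979, - 843, - 652, - 634, - 166, - 147.82,- 35 , 25.24, 389/5,709/4 , 251, 322, 545]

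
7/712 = 7/712 = 0.01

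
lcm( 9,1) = 9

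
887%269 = 80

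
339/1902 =113/634 = 0.18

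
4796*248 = 1189408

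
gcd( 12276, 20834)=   22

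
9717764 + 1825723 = 11543487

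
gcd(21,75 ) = 3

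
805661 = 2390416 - 1584755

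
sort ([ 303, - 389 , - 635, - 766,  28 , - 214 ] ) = [ - 766, - 635, - 389, - 214 , 28, 303 ]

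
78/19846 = 39/9923 = 0.00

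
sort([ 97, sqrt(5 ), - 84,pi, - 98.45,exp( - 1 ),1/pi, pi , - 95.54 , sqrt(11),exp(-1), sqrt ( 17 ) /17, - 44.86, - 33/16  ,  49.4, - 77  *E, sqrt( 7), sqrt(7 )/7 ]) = [ - 77*E, -98.45,- 95.54, - 84, - 44.86,-33/16,sqrt( 17) /17,1/pi,exp(  -  1 ),exp( - 1 ) , sqrt( 7) /7,sqrt( 5), sqrt ( 7 ), pi, pi,sqrt(11 ), 49.4, 97 ]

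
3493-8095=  - 4602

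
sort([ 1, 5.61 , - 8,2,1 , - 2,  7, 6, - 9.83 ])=[-9.83 , - 8, - 2 , 1  ,  1, 2,5.61,6 , 7] 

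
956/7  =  956/7 = 136.57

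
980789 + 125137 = 1105926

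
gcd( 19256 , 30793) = 83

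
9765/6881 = 1395/983 =1.42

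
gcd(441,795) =3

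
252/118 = 2 + 8/59 = 2.14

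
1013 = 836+177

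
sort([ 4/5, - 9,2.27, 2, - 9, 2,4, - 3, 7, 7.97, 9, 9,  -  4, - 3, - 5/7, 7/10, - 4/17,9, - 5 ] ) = [ - 9, - 9, - 5, - 4, - 3, - 3, - 5/7,- 4/17  ,  7/10,4/5, 2,2,2.27,4,7,7.97 , 9,9,9]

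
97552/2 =48776 = 48776.00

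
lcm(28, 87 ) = 2436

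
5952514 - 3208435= 2744079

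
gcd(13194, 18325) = 733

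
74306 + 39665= 113971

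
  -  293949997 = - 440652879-  -  146702882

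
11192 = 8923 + 2269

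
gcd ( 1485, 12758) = 1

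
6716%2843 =1030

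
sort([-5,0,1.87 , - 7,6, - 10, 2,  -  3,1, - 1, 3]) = [ - 10,-7, - 5, - 3, - 1, 0,1,1.87, 2,  3,6]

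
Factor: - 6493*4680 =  - 2^3*3^2*5^1*13^1*43^1 * 151^1 = -30387240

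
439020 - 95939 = 343081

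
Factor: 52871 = 7^2 * 13^1*83^1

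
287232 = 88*3264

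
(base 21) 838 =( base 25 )5IO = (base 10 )3599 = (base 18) b1h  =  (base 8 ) 7017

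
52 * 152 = 7904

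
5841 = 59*99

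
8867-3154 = 5713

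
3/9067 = 3/9067  =  0.00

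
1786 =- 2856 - - 4642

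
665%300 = 65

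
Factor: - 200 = - 2^3*5^2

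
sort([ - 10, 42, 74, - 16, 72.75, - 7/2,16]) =[ - 16, - 10, - 7/2, 16,42, 72.75, 74]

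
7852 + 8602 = 16454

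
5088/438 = 11  +  45/73  =  11.62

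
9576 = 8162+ 1414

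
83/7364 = 83/7364 = 0.01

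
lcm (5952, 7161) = 458304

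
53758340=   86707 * 620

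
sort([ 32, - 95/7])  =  [ - 95/7, 32]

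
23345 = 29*805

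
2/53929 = 2/53929 = 0.00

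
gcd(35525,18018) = 7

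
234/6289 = 234/6289 = 0.04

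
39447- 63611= - 24164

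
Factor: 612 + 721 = 31^1 * 43^1 = 1333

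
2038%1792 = 246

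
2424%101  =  0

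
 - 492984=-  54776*9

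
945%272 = 129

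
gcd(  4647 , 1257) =3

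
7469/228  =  7469/228=32.76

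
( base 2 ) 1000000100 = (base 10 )516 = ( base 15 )246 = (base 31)GK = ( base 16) 204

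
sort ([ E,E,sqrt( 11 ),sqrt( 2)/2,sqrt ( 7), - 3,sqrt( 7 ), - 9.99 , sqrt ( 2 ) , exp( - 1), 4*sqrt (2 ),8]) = [ - 9.99,  -  3, exp( - 1 ),sqrt( 2)/2, sqrt( 2),sqrt (7 ), sqrt( 7),E,E, sqrt( 11 ),4*sqrt(2 ),8 ] 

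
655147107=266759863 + 388387244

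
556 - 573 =  -  17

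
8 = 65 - 57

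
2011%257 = 212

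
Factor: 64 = 2^6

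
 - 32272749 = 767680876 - 799953625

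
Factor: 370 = 2^1*5^1*37^1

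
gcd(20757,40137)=51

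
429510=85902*5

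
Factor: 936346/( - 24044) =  - 2^( - 1)*6011^( - 1)*468173^1= - 468173/12022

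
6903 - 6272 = 631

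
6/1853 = 6/1853 = 0.00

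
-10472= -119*88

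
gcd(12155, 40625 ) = 65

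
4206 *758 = 3188148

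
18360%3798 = 3168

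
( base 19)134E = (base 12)4794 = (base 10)8032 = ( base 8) 17540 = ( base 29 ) 9fs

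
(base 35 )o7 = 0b1101001111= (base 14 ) 447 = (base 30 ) S7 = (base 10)847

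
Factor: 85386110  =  2^1*5^1*8538611^1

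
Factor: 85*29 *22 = 2^1*5^1*11^1*17^1*29^1 = 54230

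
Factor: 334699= 334699^1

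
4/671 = 4/671 = 0.01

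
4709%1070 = 429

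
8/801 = 8/801 = 0.01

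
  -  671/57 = -12+13/57 = - 11.77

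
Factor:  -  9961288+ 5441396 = -4519892 = - 2^2*13^1*17^1*5113^1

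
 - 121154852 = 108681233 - 229836085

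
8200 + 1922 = 10122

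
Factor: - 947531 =- 13^1*23^1*3169^1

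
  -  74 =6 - 80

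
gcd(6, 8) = 2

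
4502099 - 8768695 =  - 4266596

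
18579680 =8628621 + 9951059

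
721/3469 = 721/3469 = 0.21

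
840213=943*891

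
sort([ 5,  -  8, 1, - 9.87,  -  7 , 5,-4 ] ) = [-9.87,-8, -7,-4, 1,5, 5 ]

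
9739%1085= 1059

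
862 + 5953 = 6815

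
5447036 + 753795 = 6200831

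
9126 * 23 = 209898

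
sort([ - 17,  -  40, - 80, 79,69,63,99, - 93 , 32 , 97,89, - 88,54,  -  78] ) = [ - 93, - 88, - 80 ,-78, - 40, - 17,32,54,63,  69, 79,89,97  ,  99]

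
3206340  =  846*3790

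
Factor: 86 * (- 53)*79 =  - 2^1*43^1 * 53^1 * 79^1 = -  360082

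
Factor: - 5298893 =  - 2087^1*2539^1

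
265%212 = 53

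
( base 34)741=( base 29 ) 9MM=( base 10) 8229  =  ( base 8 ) 20045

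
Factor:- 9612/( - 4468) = 3^3*89^1*1117^( - 1) = 2403/1117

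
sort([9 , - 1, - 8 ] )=[ - 8, - 1, 9 ] 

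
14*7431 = 104034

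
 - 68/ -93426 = 34/46713 = 0.00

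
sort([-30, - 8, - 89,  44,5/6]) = [ - 89, - 30, - 8,5/6,44]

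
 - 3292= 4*( - 823 )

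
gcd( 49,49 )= 49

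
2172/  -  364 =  - 543/91 = - 5.97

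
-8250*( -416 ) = 3432000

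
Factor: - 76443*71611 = -3^1*19^1*83^1*307^1*3769^1 = - 5474159673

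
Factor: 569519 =251^1*2269^1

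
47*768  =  36096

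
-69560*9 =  - 626040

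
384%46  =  16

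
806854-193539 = 613315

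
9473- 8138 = 1335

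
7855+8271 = 16126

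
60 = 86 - 26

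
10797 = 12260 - 1463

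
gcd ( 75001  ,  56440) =1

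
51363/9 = 5707 =5707.00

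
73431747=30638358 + 42793389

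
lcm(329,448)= 21056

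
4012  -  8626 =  - 4614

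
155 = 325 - 170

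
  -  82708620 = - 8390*9858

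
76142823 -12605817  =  63537006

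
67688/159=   425 +113/159 = 425.71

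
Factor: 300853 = 7^1 * 42979^1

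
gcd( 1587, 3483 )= 3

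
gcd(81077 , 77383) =1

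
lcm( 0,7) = 0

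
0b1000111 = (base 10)71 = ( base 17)43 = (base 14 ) 51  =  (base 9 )78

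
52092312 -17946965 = 34145347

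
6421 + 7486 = 13907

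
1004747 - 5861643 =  - 4856896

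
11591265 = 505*22953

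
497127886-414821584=82306302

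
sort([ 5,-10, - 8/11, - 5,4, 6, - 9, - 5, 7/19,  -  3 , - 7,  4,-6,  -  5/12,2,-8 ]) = [ - 10,  -  9 , -8,-7, - 6,  -  5, - 5 ,  -  3,  -  8/11,-5/12, 7/19, 2, 4, 4,5, 6]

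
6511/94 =6511/94 = 69.27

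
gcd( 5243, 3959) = 107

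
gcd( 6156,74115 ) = 81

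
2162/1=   2162  =  2162.00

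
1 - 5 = -4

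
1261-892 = 369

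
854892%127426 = 90336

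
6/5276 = 3/2638= 0.00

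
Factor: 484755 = 3^1*5^1 * 17^1 * 1901^1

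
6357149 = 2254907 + 4102242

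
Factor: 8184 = 2^3*3^1*11^1 *31^1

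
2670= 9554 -6884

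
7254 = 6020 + 1234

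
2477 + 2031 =4508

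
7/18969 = 7/18969 = 0.00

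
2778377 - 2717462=60915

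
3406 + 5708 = 9114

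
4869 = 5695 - 826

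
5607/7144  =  5607/7144 = 0.78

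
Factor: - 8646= - 2^1*3^1*11^1 * 131^1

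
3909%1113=570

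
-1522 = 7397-8919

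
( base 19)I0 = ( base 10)342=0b101010110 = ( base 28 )c6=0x156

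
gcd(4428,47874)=6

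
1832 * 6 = 10992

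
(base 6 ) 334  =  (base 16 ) 82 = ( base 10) 130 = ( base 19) 6G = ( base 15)8a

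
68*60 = 4080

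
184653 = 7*26379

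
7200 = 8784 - 1584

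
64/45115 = 64/45115= 0.00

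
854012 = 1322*646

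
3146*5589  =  17582994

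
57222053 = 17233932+39988121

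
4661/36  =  129 + 17/36 =129.47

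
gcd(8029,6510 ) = 217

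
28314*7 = 198198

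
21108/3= 7036= 7036.00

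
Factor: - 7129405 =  - 5^1*1425881^1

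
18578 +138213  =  156791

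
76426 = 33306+43120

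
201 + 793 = 994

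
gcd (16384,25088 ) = 512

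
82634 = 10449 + 72185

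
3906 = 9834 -5928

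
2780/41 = 67 + 33/41 = 67.80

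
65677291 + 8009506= 73686797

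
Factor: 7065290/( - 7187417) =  - 2^1*5^1*151^1 * 4679^1 * 7187417^(- 1)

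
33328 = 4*8332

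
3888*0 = 0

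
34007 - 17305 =16702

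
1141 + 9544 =10685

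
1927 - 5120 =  -3193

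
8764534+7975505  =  16740039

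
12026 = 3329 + 8697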